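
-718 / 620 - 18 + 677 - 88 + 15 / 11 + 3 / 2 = 976463 / 1705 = 572.71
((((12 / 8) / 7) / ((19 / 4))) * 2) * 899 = 10788 / 133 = 81.11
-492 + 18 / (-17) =-8382 / 17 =-493.06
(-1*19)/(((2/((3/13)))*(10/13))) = -57/20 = -2.85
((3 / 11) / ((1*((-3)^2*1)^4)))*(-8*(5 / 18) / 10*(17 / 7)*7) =-34 / 216513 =-0.00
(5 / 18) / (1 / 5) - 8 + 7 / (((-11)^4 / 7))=-1741397 / 263538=-6.61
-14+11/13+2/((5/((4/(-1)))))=-959/65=-14.75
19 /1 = 19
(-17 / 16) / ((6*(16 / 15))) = -0.17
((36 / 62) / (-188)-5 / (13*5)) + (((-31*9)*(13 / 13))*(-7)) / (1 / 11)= 813815975 / 37882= 21482.92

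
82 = 82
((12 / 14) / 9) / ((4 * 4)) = 1 / 168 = 0.01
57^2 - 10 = 3239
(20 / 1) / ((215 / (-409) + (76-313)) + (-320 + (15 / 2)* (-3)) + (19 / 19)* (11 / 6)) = -12270 / 354721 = -0.03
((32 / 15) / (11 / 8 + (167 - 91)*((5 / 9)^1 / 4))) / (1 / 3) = 2304 / 4295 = 0.54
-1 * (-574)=574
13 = 13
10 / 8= 5 / 4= 1.25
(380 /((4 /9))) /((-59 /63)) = -53865 /59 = -912.97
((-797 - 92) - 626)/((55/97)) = -29391/11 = -2671.91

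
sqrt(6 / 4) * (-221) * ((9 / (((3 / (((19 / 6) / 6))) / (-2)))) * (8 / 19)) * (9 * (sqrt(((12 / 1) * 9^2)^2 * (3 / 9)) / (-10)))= -644436 * sqrt(2) / 5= -182274.03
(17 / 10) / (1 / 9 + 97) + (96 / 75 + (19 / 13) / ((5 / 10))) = 2397713 / 568100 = 4.22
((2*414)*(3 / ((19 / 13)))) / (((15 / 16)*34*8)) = 10764 / 1615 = 6.67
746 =746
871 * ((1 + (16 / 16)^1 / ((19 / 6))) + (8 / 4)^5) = 551343 / 19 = 29018.05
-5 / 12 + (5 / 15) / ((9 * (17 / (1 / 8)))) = -1529 / 3672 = -0.42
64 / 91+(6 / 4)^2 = 1075 / 364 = 2.95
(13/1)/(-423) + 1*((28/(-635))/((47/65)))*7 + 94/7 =4877693/376047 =12.97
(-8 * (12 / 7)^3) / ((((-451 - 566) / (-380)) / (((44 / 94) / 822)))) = -2140160 / 249569201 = -0.01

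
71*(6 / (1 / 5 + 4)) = 710 / 7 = 101.43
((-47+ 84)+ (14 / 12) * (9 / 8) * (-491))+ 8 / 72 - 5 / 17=-607.62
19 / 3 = 6.33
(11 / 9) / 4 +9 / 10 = 217 / 180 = 1.21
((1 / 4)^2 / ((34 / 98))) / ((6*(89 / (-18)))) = -147 / 24208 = -0.01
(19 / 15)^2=361 / 225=1.60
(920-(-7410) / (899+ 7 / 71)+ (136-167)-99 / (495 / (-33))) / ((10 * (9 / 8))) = 288488158 / 3590775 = 80.34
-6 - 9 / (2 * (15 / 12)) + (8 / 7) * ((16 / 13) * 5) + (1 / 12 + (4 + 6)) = 41039 / 5460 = 7.52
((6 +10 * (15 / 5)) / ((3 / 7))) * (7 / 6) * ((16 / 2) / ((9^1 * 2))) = 392 / 9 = 43.56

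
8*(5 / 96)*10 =4.17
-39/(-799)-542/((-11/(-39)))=-16888833/8789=-1921.59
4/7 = 0.57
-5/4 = -1.25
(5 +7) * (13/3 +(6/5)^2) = 1732/25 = 69.28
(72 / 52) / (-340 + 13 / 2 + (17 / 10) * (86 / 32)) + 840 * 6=1149416400 / 228059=5040.00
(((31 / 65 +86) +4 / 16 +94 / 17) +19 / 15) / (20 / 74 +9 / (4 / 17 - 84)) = 3266958956 / 5687877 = 574.37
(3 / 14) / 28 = 3 / 392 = 0.01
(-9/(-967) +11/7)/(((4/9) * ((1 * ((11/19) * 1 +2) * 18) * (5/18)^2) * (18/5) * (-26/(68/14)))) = -1555245/30182971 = -0.05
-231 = -231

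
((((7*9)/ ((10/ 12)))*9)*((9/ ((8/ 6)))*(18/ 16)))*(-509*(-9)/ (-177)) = -133723.47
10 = 10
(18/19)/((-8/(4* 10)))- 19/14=-1621/266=-6.09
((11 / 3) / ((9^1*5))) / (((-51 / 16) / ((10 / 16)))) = -22 / 1377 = -0.02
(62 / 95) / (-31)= -0.02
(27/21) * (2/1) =2.57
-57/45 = -19/15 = -1.27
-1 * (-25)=25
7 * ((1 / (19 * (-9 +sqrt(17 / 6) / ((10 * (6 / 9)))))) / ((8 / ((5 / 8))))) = -2625 / 820154 - 175 * sqrt(102) / 19683696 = -0.00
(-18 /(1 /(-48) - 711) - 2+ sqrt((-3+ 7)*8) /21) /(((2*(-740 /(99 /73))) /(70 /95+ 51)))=3279290949 /35029323020 - 32439*sqrt(2) /3592330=0.08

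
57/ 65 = 0.88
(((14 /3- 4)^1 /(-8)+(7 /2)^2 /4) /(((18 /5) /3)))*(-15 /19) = -3575 /1824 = -1.96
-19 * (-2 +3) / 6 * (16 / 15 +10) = -1577 / 45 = -35.04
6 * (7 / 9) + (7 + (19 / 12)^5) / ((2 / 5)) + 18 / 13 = 313314563 / 6469632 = 48.43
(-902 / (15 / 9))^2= 7322436 / 25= 292897.44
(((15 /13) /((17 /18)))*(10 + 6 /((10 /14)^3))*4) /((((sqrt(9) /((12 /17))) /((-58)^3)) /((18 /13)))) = -10037735073792 /1221025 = -8220744.93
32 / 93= 0.34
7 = 7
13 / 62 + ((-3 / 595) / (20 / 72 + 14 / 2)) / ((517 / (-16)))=523921913 / 2498449030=0.21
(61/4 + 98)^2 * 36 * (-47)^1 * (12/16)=-260410221/16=-16275638.81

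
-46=-46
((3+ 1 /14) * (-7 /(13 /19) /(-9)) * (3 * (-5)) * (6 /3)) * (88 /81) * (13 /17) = -359480 /4131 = -87.02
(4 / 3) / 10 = 2 / 15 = 0.13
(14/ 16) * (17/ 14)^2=289/ 224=1.29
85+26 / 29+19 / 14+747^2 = 226587079 / 406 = 558096.25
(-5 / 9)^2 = 25 / 81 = 0.31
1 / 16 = 0.06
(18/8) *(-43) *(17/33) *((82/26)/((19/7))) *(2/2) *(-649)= 37134069/988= 37585.09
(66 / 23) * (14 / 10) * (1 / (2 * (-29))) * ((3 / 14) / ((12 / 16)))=-66 / 3335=-0.02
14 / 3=4.67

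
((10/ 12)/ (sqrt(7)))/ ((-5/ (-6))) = sqrt(7)/ 7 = 0.38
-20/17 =-1.18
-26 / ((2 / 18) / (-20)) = 4680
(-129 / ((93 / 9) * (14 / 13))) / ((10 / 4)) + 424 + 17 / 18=8208607 / 19530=420.31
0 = 0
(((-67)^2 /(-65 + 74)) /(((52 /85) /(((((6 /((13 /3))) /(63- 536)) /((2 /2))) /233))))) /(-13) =381565 /484258346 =0.00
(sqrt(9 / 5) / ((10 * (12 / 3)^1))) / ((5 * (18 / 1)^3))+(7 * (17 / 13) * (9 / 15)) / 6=sqrt(5) / 1944000+119 / 130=0.92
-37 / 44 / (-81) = 37 / 3564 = 0.01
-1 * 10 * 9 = -90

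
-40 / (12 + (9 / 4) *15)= -160 / 183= -0.87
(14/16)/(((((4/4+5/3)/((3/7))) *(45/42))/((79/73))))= 0.14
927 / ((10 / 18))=8343 / 5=1668.60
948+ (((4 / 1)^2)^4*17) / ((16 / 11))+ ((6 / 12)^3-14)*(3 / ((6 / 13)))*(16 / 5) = 3833057 / 5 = 766611.40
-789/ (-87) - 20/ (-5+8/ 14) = 12213/ 899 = 13.59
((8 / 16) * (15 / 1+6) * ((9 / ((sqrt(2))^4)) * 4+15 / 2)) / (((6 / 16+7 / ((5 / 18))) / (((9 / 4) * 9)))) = 8505 / 62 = 137.18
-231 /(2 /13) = -3003 /2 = -1501.50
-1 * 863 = -863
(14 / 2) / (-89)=-7 / 89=-0.08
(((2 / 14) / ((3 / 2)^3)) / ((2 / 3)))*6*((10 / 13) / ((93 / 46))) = 3680 / 25389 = 0.14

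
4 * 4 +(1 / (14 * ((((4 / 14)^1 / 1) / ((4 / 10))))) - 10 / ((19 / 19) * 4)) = 68 / 5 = 13.60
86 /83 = 1.04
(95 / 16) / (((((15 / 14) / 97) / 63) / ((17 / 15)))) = 1535219 / 40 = 38380.48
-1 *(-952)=952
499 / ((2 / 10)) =2495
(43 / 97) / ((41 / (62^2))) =165292 / 3977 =41.56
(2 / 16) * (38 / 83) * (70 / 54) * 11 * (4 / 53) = 0.06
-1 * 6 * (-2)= 12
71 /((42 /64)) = 2272 /21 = 108.19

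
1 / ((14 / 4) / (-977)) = -1954 / 7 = -279.14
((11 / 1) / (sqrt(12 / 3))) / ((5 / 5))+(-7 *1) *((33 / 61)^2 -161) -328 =802.45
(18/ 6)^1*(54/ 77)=162/ 77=2.10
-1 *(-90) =90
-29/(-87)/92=1/276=0.00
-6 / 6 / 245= -1 / 245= -0.00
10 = 10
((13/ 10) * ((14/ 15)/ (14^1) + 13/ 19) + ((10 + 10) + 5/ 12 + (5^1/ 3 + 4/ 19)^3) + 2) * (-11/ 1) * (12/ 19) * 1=-6112949821/ 29322225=-208.47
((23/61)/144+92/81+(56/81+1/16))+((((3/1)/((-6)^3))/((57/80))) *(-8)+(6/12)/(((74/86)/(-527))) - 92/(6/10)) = -6356753261/13894092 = -457.51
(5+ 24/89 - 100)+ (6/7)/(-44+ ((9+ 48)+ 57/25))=-11265572/118993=-94.67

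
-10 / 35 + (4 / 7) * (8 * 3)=94 / 7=13.43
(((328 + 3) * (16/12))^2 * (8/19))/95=14023808/16245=863.27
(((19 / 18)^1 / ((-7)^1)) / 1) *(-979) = 18601 / 126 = 147.63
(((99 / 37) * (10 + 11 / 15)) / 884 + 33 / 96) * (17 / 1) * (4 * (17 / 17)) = 492239 / 19240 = 25.58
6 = 6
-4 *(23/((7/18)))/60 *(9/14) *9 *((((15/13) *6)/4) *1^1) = -50301/1274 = -39.48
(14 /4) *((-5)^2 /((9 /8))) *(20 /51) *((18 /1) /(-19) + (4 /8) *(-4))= -784000 /8721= -89.90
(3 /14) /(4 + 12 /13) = 39 /896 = 0.04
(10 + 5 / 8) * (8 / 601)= 0.14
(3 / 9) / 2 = 1 / 6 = 0.17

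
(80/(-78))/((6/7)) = -140/117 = -1.20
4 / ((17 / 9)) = 36 / 17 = 2.12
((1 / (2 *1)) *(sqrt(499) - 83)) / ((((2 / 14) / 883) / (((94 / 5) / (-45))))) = 78322.87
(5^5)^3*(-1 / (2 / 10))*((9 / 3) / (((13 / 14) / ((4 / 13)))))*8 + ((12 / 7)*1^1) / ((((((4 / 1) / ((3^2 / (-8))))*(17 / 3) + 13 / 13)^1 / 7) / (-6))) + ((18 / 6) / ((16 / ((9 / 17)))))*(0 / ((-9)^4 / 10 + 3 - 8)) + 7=-106025390624059853 / 87373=-1213480029575.04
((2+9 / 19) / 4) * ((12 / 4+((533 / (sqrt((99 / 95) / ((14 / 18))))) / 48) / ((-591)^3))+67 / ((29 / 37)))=60301 / 1102 - 25051 * sqrt(7315) / 74550827241792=54.72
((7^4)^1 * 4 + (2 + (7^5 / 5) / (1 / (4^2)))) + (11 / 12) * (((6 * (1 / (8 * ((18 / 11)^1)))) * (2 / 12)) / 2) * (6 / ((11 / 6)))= 30426487 / 480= 63388.51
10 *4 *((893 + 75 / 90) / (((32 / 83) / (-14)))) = -15579515 / 12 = -1298292.92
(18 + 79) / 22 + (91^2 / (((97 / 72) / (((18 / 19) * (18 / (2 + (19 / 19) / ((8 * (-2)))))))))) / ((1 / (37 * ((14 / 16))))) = 2201475340429 / 1256926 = 1751475.70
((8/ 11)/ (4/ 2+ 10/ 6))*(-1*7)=-168/ 121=-1.39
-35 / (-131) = 35 / 131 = 0.27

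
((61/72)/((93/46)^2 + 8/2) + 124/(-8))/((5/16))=-37938064/770085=-49.26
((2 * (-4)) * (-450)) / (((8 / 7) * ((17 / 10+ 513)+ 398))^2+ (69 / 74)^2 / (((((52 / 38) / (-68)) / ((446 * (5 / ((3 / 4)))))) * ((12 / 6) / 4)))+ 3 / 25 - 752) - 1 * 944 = -17089025820130048 / 18102864729767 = -944.00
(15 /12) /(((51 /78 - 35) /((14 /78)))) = -35 /5358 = -0.01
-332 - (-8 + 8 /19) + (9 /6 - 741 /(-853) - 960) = -41556445 /32414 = -1282.05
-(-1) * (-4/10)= -2/5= -0.40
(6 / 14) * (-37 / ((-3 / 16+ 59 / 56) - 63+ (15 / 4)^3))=7104 / 4211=1.69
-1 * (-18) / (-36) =-1 / 2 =-0.50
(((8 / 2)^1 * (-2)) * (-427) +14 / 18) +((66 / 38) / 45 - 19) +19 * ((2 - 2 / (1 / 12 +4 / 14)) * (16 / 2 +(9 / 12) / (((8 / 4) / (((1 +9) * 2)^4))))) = -103241916637 / 26505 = -3895186.44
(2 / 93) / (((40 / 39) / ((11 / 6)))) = 143 / 3720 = 0.04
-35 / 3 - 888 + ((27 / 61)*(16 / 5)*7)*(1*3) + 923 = 48566 / 915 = 53.08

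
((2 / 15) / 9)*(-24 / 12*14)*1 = -56 / 135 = -0.41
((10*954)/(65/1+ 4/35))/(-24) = -525/86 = -6.10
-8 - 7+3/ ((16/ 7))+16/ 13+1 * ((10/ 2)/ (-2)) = -3111/ 208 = -14.96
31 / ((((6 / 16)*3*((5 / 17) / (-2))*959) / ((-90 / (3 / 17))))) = 286688 / 2877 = 99.65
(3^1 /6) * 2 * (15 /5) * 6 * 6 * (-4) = -432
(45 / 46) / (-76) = -45 / 3496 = -0.01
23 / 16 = 1.44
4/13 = 0.31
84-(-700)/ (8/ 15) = 2793/ 2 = 1396.50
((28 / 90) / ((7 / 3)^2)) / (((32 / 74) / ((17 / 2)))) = 629 / 560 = 1.12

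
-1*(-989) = 989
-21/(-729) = 7/243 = 0.03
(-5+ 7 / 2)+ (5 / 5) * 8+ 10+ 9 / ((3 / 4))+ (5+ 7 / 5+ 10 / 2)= 399 / 10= 39.90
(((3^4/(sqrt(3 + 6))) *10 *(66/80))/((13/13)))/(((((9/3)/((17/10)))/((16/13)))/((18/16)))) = 45441/260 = 174.77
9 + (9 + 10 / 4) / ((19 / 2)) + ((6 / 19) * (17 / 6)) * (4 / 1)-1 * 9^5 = -1121669 / 19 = -59035.21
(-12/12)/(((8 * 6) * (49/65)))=-65/2352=-0.03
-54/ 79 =-0.68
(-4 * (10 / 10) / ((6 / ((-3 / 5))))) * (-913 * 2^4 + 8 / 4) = -29212 / 5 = -5842.40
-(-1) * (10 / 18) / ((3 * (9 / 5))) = 25 / 243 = 0.10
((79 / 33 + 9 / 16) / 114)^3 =3803721481 / 218080242597888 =0.00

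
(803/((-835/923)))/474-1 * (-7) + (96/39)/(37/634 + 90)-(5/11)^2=175891295811911/35547317223990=4.95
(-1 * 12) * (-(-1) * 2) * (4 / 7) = -96 / 7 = -13.71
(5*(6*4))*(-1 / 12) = -10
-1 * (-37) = 37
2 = 2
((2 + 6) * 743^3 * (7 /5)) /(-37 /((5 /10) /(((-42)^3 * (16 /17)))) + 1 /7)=2733388920248 /3070206805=890.29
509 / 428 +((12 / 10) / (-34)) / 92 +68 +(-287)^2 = 34489665077 / 418370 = 82438.19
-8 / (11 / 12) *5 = -480 / 11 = -43.64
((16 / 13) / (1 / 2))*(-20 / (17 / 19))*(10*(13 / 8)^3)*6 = -240825 / 17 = -14166.18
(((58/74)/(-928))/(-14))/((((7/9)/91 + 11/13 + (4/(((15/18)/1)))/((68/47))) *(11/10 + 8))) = 3825/2407315904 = 0.00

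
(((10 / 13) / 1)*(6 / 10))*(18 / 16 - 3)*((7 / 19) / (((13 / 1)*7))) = -0.00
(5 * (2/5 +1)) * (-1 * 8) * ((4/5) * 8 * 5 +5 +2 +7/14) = -2212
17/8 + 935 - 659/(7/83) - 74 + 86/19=-6946.21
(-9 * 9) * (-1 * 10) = 810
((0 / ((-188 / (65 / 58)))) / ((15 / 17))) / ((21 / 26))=0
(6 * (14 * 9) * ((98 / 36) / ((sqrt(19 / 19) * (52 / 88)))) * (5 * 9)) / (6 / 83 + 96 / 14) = 17935470 / 793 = 22617.24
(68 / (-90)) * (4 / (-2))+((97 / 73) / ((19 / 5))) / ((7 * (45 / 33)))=676217 / 436905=1.55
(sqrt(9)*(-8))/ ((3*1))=-8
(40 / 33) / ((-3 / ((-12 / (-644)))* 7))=-40 / 37191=-0.00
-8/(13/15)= -120/13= -9.23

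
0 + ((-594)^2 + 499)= 353335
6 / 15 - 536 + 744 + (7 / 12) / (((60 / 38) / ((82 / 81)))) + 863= 3125293 / 2916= 1071.77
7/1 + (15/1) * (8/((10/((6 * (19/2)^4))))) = 1172903/2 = 586451.50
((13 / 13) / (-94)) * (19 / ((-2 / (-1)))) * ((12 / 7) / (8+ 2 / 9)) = -513 / 24346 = -0.02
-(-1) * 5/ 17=5/ 17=0.29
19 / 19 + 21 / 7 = 4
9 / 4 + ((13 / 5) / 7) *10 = 167 / 28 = 5.96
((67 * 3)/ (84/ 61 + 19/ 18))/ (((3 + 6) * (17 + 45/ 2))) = 49044/ 211009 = 0.23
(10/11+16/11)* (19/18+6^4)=303511/99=3065.77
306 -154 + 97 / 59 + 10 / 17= 154695 / 1003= 154.23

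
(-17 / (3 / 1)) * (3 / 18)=-17 / 18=-0.94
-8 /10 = -4 /5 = -0.80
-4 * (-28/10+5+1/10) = -46/5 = -9.20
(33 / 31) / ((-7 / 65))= -2145 / 217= -9.88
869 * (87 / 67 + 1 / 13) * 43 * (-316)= -14145950456 / 871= -16241045.30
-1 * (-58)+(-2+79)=135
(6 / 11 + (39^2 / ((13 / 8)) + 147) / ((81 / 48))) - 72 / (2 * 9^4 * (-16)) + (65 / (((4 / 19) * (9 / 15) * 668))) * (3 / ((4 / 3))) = 644.06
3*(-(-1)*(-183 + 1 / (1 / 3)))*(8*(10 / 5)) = -8640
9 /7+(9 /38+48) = 13173 /266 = 49.52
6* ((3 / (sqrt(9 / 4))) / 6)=2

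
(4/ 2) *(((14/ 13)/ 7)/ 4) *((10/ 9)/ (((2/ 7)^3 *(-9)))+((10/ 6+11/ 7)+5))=6679/ 29484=0.23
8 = 8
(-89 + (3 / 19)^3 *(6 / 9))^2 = 372628447489 / 47045881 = 7920.53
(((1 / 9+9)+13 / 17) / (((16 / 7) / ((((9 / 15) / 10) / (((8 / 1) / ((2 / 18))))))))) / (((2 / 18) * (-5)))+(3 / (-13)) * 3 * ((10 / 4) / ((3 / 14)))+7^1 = -22985501 / 21216000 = -1.08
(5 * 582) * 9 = 26190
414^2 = 171396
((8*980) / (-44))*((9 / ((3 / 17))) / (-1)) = 99960 / 11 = 9087.27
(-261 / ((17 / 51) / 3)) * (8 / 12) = -1566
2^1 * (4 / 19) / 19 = 8 / 361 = 0.02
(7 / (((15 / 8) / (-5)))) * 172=-9632 / 3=-3210.67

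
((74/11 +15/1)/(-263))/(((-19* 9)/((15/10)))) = 239/329802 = 0.00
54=54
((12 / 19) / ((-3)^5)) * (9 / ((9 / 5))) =-20 / 1539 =-0.01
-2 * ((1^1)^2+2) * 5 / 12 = -5 / 2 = -2.50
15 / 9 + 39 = 122 / 3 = 40.67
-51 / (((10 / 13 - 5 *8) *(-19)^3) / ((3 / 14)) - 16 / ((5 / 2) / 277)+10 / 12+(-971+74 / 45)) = -59670 / 1465990453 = -0.00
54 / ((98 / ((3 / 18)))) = 0.09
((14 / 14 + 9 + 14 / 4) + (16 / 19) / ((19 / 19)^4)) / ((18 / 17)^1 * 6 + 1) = 1853 / 950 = 1.95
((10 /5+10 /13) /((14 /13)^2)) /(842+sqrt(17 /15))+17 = 8859968729 /521087707 - 117 * sqrt(255) /521087707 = 17.00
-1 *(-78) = 78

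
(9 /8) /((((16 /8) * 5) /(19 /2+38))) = 171 /32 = 5.34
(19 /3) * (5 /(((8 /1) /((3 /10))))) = 19 /16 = 1.19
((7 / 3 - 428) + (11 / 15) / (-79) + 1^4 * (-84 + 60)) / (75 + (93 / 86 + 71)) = -15275492 / 4996355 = -3.06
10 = 10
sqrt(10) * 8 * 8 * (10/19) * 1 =640 * sqrt(10)/19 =106.52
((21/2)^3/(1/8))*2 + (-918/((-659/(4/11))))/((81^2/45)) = 3625182086/195723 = 18522.00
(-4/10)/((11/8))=-0.29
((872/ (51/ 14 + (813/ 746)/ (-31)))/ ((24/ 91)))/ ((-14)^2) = 150319/ 32148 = 4.68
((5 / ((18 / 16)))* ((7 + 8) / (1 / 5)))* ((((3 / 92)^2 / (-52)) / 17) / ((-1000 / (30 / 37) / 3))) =135 / 138420256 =0.00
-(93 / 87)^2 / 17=-961 / 14297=-0.07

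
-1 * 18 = -18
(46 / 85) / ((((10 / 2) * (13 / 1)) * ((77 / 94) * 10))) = 0.00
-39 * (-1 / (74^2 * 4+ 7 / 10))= 390 / 219047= 0.00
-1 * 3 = -3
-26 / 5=-5.20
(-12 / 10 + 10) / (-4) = -11 / 5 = -2.20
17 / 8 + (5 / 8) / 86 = 1467 / 688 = 2.13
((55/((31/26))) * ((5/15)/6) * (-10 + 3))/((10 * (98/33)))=-1573/2604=-0.60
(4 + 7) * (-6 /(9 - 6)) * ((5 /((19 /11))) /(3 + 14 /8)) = -4840 /361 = -13.41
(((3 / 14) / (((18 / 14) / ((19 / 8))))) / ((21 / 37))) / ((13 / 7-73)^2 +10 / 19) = 93499 / 678609504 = 0.00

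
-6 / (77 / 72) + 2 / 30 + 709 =812492 / 1155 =703.46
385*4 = 1540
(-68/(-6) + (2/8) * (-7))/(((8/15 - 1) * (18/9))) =-575/56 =-10.27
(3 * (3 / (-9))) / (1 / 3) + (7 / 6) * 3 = 0.50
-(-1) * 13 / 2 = 13 / 2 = 6.50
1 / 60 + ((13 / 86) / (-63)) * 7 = -1 / 7740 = -0.00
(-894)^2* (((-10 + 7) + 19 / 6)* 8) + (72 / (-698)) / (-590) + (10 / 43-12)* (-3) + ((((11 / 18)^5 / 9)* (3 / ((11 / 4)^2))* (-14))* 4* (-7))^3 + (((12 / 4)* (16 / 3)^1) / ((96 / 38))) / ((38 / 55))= 52454227832332676464590804319 / 49220644934156252859990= 1065695.66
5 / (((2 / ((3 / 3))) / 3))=15 / 2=7.50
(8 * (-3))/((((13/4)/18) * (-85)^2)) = -1728/93925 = -0.02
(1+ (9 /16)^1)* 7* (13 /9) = 2275 /144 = 15.80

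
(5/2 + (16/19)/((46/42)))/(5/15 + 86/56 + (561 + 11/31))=3719814/640919495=0.01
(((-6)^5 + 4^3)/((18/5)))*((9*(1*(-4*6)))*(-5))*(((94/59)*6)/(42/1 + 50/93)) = -30338236800/58351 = -519926.60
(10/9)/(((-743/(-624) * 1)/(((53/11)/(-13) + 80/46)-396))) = -368.25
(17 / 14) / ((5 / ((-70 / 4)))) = -17 / 4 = -4.25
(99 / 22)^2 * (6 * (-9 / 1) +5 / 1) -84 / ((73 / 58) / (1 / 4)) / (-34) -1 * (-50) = -4674893 / 4964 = -941.76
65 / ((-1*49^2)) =-65 / 2401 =-0.03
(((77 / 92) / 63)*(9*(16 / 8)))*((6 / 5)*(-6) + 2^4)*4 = 8.42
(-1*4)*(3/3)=-4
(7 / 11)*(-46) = -322 / 11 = -29.27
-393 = -393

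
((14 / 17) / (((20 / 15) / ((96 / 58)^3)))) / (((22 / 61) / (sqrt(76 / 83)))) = 70834176 * sqrt(1577) / 378541669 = 7.43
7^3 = 343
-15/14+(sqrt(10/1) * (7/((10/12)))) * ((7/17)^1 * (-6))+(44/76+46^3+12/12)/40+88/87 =2367.75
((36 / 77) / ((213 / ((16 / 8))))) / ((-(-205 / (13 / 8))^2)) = -507 / 1838005400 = -0.00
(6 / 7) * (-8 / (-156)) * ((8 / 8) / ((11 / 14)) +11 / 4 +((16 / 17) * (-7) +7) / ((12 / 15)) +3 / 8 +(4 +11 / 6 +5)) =70667 / 102102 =0.69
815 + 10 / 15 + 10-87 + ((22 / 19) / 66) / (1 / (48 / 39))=182456 / 247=738.69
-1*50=-50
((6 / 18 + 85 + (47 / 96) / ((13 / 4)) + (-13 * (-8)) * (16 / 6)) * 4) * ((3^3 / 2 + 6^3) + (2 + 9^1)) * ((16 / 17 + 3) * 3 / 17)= 280620321 / 1156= 242751.14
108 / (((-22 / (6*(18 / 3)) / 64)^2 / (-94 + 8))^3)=-160558751983945431197417472 / 1771561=-90631229736907411710.59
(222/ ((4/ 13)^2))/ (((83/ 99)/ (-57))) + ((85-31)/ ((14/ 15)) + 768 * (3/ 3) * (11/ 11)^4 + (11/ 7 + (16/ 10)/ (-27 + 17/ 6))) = -534436417079/ 3369800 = -158595.89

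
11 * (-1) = -11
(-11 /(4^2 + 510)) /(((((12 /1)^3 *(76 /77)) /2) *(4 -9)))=847 /172696320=0.00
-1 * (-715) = 715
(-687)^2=471969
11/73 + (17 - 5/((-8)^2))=79763/4672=17.07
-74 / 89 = -0.83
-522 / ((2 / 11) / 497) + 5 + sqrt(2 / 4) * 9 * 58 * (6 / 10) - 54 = -1426936 + 783 * sqrt(2) / 5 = -1426714.53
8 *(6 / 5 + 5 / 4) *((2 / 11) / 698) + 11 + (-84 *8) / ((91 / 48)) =-85704401 / 249535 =-343.46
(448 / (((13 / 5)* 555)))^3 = 89915392 / 3004685307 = 0.03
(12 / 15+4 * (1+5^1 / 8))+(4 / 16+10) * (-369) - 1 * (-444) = -3330.95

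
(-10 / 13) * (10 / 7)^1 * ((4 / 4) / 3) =-100 / 273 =-0.37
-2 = -2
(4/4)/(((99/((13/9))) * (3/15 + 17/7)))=455/81972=0.01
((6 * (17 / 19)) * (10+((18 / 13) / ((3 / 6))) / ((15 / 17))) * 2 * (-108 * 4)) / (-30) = 12543552 / 6175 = 2031.34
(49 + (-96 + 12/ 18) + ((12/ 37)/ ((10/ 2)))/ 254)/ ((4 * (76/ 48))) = -3265787/ 446405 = -7.32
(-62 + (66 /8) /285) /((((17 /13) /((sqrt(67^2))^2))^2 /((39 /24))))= -1186670950.53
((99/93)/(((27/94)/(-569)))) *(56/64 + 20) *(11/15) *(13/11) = -638649583/16740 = -38151.11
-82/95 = -0.86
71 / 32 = 2.22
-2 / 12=-1 / 6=-0.17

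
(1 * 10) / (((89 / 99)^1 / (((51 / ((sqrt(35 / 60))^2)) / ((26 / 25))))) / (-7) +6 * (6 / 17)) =7573500 / 1602643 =4.73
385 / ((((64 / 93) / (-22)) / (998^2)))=-98070288855 / 8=-12258786106.88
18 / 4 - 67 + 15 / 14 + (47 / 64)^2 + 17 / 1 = -43.89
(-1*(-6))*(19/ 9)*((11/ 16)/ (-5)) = -209/ 120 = -1.74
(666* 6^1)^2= 15968016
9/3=3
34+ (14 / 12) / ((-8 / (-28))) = 457 / 12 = 38.08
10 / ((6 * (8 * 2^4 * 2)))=5 / 768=0.01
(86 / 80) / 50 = 43 / 2000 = 0.02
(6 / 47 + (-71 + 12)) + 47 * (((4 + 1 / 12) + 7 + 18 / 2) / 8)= 266737 / 4512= 59.12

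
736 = 736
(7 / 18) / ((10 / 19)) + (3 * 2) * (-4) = -4187 / 180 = -23.26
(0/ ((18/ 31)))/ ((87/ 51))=0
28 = 28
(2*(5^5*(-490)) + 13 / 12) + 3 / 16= -146999939 / 48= -3062498.73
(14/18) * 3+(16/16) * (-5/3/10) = 13/6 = 2.17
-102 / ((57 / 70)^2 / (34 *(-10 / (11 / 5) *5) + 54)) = 1317139600 / 11913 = 110563.22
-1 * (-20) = 20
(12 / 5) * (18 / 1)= 216 / 5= 43.20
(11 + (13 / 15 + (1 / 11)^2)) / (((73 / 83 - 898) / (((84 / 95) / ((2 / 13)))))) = -325579618 / 4279645975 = -0.08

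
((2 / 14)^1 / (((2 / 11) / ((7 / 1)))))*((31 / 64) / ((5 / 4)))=341 / 160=2.13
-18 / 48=-3 / 8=-0.38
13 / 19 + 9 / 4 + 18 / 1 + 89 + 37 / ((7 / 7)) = 146.93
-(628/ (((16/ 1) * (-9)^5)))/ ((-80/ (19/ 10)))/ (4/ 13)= -0.00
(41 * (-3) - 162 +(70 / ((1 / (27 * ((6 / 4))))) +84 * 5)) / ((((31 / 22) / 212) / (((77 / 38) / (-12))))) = -44442090 / 589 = -75453.46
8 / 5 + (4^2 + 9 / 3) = 103 / 5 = 20.60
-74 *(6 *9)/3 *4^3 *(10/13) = -65575.38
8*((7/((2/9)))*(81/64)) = 5103/16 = 318.94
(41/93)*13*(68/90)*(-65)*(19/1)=-4476134/837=-5347.83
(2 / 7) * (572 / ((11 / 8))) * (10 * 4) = 33280 / 7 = 4754.29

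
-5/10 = -1/2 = -0.50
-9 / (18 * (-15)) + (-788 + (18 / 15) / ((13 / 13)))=-23603 / 30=-786.77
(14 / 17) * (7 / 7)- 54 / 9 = -88 / 17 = -5.18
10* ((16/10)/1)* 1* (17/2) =136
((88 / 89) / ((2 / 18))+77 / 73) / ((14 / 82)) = 2651429 / 45479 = 58.30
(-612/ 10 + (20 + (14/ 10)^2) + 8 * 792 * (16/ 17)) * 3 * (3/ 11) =22659507/ 4675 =4846.95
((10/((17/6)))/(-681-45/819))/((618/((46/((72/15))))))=-52325/651119856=-0.00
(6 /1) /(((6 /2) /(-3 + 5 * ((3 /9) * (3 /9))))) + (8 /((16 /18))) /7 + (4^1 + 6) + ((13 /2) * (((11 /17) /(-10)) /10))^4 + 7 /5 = 65640850664180863 /8418916800000000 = 7.80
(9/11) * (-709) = -6381/11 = -580.09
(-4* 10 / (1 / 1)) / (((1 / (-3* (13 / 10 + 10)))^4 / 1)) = -13206836241 / 250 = -52827344.96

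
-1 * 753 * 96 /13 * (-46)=3325248 /13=255788.31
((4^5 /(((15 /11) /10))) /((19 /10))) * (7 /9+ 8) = 17797120 /513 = 34692.24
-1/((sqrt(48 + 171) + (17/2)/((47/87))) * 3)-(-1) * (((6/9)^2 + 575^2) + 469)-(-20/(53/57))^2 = 330631.78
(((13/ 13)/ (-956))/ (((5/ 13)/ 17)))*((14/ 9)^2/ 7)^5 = -950872832/ 4166707359195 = -0.00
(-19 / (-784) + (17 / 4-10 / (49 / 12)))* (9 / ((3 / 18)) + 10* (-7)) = -1431 / 49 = -29.20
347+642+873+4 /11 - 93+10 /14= 136296 /77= 1770.08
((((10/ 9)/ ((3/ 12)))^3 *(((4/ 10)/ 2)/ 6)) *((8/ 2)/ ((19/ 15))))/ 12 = 32000/ 41553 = 0.77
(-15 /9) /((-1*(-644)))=-5 /1932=-0.00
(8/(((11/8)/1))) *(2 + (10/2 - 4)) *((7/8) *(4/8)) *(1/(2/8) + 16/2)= 1008/11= 91.64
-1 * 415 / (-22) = 415 / 22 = 18.86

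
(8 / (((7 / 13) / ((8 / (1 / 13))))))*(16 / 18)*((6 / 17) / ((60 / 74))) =3201536 / 5355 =597.86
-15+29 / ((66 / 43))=257 / 66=3.89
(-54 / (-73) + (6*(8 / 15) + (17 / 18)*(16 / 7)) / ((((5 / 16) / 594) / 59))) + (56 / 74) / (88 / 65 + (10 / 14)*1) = 267302720432582 / 444787175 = 600967.69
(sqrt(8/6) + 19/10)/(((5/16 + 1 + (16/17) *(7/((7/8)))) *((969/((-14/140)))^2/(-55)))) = -22/174783375 - 88 *sqrt(3)/1992530475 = -0.00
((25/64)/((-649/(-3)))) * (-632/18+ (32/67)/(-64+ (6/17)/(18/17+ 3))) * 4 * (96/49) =-51882440/104402683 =-0.50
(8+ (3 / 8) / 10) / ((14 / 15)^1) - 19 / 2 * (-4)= 10441 / 224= 46.61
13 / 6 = 2.17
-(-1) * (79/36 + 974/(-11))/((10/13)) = -88907/792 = -112.26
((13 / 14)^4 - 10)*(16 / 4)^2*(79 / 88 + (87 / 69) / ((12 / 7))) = -1175491761 / 4859624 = -241.89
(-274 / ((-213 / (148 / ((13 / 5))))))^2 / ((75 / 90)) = 16444647040 / 2555787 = 6434.28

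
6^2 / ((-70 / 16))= -288 / 35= -8.23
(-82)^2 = 6724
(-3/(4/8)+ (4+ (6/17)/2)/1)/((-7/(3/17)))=93/2023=0.05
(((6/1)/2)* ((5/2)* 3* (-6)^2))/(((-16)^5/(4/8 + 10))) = -8505/1048576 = -0.01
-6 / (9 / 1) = -2 / 3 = -0.67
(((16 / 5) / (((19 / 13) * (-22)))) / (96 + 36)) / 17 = -26 / 586245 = -0.00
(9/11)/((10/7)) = 63/110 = 0.57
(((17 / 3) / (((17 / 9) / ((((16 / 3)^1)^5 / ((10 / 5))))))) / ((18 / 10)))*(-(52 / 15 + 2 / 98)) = -1343750144 / 107163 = -12539.31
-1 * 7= -7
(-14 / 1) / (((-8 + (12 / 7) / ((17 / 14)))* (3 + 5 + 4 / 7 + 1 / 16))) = 238 / 967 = 0.25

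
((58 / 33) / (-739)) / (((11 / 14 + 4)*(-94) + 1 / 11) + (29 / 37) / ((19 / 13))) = 285418 / 53911380939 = 0.00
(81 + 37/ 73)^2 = 35402500/ 5329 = 6643.37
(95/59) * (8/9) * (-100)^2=7600000/531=14312.62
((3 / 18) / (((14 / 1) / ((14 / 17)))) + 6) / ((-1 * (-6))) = 613 / 612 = 1.00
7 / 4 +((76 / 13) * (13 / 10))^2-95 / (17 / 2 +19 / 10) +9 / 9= 16697 / 325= 51.38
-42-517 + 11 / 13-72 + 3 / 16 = -131033 / 208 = -629.97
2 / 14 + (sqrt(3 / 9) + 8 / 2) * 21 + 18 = 7 * sqrt(3) + 715 / 7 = 114.27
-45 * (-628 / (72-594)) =-1570 / 29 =-54.14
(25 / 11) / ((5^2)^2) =1 / 275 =0.00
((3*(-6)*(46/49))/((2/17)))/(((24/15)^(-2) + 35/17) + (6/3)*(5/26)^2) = -1294091136/22735265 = -56.92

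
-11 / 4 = -2.75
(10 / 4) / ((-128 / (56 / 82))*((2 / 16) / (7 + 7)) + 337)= 245 / 32862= 0.01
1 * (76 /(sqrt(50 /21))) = 38 * sqrt(42) /5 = 49.25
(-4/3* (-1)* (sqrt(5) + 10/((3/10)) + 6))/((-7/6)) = -944/21 - 8* sqrt(5)/7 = -47.51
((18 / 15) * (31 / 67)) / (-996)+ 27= 1501439 / 55610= 27.00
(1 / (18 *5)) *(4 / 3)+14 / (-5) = -376 / 135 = -2.79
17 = 17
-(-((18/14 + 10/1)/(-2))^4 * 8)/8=38950081/38416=1013.90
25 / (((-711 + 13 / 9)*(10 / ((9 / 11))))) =-0.00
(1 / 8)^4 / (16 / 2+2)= 1 / 40960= 0.00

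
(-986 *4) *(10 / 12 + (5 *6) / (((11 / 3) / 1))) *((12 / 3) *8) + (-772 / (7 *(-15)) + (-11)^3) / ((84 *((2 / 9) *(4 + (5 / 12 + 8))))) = -2741311468117 / 2409330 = -1137789.95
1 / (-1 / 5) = -5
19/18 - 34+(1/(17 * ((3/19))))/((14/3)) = -35198/1071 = -32.86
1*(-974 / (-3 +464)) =-974 / 461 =-2.11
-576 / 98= -288 / 49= -5.88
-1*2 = -2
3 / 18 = 0.17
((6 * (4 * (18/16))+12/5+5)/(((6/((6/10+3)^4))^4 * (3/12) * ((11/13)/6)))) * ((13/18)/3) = 144246390.54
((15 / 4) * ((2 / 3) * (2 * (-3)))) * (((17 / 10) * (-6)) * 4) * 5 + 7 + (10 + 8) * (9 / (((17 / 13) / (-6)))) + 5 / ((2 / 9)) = 79771 / 34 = 2346.21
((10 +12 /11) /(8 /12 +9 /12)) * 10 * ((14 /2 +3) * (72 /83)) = 10540800 /15521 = 679.13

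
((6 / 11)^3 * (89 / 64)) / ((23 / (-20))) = -12015 / 61226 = -0.20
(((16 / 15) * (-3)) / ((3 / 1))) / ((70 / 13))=-104 / 525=-0.20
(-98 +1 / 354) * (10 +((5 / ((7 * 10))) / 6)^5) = -1450819049414531 / 1480470276096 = -979.97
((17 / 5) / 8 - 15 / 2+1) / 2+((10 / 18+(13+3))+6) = 14053 / 720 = 19.52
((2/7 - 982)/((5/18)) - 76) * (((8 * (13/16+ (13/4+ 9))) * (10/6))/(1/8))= -105633616/21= -5030172.19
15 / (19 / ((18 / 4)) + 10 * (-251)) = -135 / 22552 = -0.01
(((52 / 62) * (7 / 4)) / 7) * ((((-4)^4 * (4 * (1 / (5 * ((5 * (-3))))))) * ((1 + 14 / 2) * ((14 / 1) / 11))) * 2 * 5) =-1490944 / 5115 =-291.48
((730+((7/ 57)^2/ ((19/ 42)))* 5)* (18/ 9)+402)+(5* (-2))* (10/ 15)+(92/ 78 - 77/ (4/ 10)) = 890428547/ 535002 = 1664.35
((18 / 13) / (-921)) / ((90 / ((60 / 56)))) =-1 / 55874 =-0.00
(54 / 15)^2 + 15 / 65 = 13.19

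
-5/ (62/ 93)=-15/ 2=-7.50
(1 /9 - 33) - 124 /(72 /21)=-1243 /18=-69.06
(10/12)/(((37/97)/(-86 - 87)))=-83905/222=-377.95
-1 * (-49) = 49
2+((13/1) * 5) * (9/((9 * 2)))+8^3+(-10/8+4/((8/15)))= 2211/4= 552.75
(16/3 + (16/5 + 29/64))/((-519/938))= -4046063/249120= -16.24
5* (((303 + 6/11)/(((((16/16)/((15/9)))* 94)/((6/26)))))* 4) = 166950/6721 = 24.84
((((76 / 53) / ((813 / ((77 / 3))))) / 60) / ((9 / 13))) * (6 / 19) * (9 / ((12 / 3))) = 1001 / 1292670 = 0.00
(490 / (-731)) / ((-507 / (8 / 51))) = 3920 / 18901467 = 0.00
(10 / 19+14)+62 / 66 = 9697 / 627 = 15.47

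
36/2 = 18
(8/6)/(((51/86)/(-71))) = -24424/153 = -159.63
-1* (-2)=2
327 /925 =0.35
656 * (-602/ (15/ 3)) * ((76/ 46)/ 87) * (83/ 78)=-622776224/ 390195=-1596.06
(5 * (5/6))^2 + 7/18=71/4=17.75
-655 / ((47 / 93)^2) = -5665095 / 2209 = -2564.55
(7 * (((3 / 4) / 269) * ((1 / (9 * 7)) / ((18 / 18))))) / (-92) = -1 / 296976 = -0.00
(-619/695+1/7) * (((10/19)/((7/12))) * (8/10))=-349248/647045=-0.54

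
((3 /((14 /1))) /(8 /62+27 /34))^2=2499561 /46389721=0.05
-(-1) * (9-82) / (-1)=73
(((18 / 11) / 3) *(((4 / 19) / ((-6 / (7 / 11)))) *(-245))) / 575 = 0.01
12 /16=3 /4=0.75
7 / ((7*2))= 0.50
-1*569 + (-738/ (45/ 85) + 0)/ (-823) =-466893/ 823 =-567.31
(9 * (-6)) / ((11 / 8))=-432 / 11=-39.27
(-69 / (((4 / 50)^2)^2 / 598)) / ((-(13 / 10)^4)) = 774902343750 / 2197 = 352709305.30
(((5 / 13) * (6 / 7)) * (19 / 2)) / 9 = 95 / 273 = 0.35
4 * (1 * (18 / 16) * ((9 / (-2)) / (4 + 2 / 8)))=-81 / 17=-4.76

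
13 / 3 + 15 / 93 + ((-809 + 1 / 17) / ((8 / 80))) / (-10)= 813.44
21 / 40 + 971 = 971.52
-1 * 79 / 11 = -79 / 11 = -7.18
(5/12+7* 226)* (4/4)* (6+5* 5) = 49054.92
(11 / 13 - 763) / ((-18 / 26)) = 9908 / 9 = 1100.89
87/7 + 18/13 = 1257/91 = 13.81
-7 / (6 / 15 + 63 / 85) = -595 / 97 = -6.13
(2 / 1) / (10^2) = 1 / 50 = 0.02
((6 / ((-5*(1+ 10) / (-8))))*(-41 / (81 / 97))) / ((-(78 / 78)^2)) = 63632 / 1485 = 42.85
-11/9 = -1.22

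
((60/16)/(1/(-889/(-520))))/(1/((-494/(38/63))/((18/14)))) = -130683/32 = -4083.84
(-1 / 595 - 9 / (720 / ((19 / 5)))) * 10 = -2341 / 4760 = -0.49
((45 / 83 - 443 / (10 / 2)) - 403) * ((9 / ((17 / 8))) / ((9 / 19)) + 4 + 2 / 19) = -858766846 / 134045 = -6406.56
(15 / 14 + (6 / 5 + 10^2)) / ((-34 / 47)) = -336473 / 2380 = -141.38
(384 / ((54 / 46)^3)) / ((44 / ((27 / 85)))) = 389344 / 227205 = 1.71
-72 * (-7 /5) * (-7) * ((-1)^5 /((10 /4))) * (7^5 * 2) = 237180384 /25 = 9487215.36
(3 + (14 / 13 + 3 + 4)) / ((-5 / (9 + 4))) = -144 / 5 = -28.80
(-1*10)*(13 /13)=-10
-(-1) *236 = 236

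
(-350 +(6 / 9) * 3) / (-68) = 87 / 17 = 5.12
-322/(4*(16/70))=-5635/16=-352.19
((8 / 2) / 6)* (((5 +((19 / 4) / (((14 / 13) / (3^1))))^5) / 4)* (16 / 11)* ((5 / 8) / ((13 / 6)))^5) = 56549846902703315625 / 287911857455366144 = 196.41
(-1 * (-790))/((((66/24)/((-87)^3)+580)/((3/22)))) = 0.19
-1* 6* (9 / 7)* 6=-324 / 7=-46.29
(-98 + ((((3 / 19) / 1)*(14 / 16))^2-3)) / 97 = -2333063 / 2241088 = -1.04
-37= -37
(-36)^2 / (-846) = -72 / 47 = -1.53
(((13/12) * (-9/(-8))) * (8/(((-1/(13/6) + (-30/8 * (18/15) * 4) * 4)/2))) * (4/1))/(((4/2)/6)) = -507/157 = -3.23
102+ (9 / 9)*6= 108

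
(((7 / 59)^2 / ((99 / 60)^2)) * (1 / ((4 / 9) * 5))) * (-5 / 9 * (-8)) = 0.01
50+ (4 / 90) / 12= 13501 / 270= 50.00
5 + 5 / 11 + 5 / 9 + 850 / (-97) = -26435 / 9603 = -2.75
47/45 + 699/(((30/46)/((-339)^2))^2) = 4883505043671046/225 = 21704466860760.20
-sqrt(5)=-2.24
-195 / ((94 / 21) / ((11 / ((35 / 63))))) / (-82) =81081 / 7708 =10.52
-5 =-5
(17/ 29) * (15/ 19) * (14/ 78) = 0.08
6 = 6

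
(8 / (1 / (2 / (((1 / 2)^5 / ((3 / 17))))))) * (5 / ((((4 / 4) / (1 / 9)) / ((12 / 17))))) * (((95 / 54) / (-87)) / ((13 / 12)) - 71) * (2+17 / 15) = -69583366144 / 8825193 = -7884.63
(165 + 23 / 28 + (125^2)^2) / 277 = 6835942143 / 7756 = 881374.70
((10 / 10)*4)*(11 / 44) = 1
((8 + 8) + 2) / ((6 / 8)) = 24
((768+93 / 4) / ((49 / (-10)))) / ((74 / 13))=-205725 / 7252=-28.37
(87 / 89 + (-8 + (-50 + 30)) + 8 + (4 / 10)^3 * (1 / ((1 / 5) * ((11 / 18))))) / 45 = -452759 / 1101375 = -0.41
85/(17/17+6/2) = 85/4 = 21.25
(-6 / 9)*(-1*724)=1448 / 3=482.67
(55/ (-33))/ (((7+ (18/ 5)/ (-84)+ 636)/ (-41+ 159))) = -41300/ 135021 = -0.31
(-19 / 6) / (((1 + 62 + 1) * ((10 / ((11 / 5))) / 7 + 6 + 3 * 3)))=-1463 / 462720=-0.00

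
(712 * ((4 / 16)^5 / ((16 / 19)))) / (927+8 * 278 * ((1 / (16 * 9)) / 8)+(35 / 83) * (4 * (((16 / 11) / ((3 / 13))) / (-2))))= 13894947 / 15542973184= 0.00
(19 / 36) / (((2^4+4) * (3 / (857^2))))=13954531 / 2160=6460.43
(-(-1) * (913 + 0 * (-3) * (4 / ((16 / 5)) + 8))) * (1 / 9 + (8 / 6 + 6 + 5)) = 102256 / 9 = 11361.78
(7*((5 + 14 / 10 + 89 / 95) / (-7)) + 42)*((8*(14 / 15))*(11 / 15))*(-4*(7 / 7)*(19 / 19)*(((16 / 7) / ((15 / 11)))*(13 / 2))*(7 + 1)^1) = -21216825344 / 320625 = -66173.33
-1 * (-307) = 307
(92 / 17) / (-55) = -92 / 935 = -0.10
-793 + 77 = -716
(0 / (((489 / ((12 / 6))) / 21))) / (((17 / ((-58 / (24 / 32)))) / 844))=0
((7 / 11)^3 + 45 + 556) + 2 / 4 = 1601879 / 2662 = 601.76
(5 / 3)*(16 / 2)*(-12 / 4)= -40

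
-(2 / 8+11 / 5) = -49 / 20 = -2.45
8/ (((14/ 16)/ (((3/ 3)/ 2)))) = 32/ 7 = 4.57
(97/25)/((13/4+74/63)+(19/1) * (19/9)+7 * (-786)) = -2716/3820225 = -0.00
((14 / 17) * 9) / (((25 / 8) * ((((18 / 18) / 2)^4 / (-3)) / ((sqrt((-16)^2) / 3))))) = -258048 / 425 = -607.17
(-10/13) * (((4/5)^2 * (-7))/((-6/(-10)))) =224/39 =5.74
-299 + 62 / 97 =-28941 / 97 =-298.36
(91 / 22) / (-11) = -91 / 242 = -0.38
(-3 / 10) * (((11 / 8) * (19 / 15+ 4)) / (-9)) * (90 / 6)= 3.62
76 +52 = 128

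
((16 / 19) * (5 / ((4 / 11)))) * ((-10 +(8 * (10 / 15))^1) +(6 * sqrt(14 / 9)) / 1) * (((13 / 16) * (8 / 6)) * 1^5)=-10010 / 171 +1430 * sqrt(14) / 57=35.33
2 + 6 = 8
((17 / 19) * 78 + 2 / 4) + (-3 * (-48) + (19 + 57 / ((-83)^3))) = 233.29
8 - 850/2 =-417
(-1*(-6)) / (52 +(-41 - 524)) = -2 / 171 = -0.01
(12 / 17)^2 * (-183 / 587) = -26352 / 169643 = -0.16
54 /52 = 27 /26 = 1.04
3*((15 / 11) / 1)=45 / 11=4.09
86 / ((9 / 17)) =1462 / 9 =162.44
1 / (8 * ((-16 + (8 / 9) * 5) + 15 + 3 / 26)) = 0.04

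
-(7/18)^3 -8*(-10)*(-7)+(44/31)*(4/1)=-100227721/180792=-554.38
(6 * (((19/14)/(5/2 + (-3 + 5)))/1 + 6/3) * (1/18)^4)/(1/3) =145/367416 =0.00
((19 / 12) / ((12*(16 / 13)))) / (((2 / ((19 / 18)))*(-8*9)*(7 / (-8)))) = 4693 / 5225472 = 0.00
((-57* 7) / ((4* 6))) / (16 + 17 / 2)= -19 / 28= -0.68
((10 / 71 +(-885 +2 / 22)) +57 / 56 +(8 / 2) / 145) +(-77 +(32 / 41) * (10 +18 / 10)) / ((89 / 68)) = -21648753068203 / 23140936280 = -935.52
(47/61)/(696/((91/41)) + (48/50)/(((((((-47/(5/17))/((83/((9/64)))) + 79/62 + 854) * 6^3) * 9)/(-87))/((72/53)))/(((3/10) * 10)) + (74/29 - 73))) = 809880253122395/329612908596282856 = 0.00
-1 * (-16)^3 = 4096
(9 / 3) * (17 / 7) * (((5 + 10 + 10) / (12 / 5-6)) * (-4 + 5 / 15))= 23375 / 126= 185.52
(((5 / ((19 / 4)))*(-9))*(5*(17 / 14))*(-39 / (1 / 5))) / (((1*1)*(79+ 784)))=1491750 / 114779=13.00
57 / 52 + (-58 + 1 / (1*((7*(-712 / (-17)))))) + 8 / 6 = -10800911 / 194376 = -55.57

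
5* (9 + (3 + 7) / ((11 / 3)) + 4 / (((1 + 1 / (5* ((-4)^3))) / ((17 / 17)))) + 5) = 103.70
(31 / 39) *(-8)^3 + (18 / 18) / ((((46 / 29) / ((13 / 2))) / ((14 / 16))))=-11578871 / 28704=-403.39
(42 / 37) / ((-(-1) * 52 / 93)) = 1953 / 962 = 2.03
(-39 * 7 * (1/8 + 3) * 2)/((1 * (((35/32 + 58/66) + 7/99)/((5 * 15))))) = -405405000/6473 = -62630.16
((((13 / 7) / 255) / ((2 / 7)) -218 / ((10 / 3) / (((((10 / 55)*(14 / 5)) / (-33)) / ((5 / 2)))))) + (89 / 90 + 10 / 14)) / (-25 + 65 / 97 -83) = -3350361473 / 168646487625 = -0.02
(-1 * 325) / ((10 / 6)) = -195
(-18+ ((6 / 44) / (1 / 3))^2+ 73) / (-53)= -26701 / 25652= -1.04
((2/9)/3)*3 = 2/9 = 0.22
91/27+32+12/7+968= 189961/189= 1005.08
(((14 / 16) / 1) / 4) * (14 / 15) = 49 / 240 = 0.20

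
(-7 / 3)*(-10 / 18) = 35 / 27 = 1.30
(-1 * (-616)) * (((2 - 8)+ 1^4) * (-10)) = 30800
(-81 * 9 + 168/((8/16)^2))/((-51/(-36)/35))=-23940/17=-1408.24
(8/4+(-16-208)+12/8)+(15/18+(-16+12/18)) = -235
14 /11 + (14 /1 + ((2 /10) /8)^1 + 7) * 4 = 9391 /110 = 85.37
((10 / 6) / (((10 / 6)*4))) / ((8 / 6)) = 3 / 16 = 0.19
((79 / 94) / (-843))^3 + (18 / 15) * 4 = 11942012633706517 / 2487919299202440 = 4.80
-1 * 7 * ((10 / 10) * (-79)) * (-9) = -4977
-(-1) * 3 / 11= 3 / 11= 0.27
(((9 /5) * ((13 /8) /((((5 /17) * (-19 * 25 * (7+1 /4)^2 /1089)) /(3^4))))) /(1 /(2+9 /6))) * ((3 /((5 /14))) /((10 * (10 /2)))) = -25790812047 /1248359375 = -20.66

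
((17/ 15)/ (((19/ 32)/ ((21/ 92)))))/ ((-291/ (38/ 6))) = -952/ 100395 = -0.01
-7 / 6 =-1.17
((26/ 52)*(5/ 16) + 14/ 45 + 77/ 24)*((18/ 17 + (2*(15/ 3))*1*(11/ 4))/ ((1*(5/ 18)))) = 5139503/ 13600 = 377.90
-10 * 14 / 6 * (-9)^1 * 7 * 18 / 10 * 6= 15876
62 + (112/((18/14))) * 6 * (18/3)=3198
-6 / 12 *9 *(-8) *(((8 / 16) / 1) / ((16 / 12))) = 27 / 2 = 13.50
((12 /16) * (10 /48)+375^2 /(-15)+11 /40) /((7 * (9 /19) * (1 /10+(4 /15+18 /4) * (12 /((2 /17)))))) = -1055507 /181552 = -5.81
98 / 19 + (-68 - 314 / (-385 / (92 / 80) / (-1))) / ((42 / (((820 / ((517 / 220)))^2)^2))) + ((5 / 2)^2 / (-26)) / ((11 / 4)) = -94846489085867615962829 / 3897879423438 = -24332843267.43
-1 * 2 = -2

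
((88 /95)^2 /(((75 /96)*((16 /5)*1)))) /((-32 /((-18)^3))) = 2822688 /45125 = 62.55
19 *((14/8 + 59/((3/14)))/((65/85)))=1073975/156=6884.46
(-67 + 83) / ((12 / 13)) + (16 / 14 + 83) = 2131 / 21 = 101.48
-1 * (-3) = 3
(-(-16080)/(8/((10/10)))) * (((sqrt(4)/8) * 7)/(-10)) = -1407/4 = -351.75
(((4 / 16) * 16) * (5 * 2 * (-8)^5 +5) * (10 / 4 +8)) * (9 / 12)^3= -185791725 / 32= -5805991.41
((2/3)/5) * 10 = 4/3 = 1.33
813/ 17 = 47.82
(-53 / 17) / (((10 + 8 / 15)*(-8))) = 795 / 21488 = 0.04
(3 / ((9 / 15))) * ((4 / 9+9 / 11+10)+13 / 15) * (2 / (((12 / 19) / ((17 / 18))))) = 484823 / 2673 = 181.38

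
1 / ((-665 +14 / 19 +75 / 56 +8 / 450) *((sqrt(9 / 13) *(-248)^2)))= -9975 *sqrt(13) / 1220083439672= -0.00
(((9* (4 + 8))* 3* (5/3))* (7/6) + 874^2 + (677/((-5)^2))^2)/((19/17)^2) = 138221353331/225625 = 612615.42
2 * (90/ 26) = 90/ 13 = 6.92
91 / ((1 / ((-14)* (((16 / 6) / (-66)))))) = 5096 / 99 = 51.47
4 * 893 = 3572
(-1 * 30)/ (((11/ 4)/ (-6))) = 720/ 11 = 65.45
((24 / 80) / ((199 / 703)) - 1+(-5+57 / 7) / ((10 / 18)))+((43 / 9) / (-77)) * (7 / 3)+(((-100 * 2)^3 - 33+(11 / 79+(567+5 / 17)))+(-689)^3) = -1861808351794319573 / 5556273030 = -335082228.99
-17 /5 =-3.40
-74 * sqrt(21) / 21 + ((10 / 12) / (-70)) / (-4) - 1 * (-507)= 490.85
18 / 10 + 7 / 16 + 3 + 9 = 1139 / 80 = 14.24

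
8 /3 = 2.67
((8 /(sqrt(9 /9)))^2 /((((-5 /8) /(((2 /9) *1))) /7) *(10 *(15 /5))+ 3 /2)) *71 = -254464 /591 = -430.57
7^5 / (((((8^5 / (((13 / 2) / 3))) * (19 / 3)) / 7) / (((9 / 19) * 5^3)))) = 1720616625 / 23658496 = 72.73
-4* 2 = -8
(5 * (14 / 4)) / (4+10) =5 / 4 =1.25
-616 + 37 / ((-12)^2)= -88667 / 144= -615.74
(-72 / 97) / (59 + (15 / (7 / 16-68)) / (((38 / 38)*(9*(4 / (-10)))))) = -233496 / 18579089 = -0.01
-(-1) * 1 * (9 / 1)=9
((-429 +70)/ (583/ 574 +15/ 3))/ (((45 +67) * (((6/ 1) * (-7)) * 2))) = 14719/ 2320416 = 0.01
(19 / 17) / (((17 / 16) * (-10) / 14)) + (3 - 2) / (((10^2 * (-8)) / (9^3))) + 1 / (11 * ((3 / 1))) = -17957113 / 7629600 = -2.35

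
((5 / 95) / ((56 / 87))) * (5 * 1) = 435 / 1064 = 0.41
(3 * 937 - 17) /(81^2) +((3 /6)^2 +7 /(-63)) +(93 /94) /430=75188189 /132597810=0.57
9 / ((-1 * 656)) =-9 / 656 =-0.01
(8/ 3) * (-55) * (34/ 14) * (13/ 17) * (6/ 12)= -2860/ 21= -136.19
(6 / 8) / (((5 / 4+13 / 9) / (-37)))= -999 / 97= -10.30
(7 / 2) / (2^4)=7 / 32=0.22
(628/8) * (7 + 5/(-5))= 471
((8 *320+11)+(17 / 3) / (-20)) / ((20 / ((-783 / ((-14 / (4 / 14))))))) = 40257423 / 19600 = 2053.95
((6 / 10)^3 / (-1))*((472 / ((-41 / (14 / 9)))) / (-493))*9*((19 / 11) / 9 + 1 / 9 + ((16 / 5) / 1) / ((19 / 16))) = -558917856 / 2640323125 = -0.21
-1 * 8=-8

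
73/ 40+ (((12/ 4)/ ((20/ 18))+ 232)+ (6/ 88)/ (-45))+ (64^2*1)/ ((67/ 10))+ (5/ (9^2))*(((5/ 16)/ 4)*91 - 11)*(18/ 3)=898294769/ 1061280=846.43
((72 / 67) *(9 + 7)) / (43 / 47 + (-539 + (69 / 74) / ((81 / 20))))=-13522464 / 423002825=-0.03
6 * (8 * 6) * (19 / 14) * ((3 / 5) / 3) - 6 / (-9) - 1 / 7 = 78.70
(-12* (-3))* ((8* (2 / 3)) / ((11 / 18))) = 3456 / 11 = 314.18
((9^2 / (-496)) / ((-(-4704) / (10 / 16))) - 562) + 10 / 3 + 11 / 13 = -557.82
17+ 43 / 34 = 621 / 34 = 18.26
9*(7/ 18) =7/ 2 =3.50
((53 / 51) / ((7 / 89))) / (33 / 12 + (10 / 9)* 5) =56604 / 35581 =1.59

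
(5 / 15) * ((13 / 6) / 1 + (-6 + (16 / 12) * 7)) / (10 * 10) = 11 / 600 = 0.02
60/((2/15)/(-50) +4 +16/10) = 22500/2099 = 10.72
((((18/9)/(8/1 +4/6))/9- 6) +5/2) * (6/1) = -271/13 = -20.85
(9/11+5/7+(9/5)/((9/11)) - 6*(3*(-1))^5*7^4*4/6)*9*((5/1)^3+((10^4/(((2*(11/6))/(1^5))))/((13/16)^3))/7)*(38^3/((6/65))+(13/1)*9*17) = 10686952628524565475525/1002001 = 10665610741430962.12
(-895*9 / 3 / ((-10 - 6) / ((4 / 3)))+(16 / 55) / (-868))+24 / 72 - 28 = 28083007 / 143220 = 196.08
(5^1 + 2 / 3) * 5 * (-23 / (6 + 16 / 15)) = -9775 / 106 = -92.22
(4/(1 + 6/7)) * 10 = 21.54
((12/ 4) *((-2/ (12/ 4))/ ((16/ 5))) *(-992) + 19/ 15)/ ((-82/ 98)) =-456631/ 615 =-742.49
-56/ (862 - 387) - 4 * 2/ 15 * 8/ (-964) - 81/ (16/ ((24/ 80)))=-17937431/ 10989600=-1.63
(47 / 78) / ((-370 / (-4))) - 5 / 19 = -35182 / 137085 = -0.26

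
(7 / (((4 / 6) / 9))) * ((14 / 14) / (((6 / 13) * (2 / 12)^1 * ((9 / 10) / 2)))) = 2730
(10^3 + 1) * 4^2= 16016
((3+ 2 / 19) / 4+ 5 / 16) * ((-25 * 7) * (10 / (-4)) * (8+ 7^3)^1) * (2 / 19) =101658375 / 5776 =17600.13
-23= -23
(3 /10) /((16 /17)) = 51 /160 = 0.32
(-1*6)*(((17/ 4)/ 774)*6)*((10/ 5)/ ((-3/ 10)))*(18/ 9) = 340/ 129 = 2.64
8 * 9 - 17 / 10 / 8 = 5743 / 80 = 71.79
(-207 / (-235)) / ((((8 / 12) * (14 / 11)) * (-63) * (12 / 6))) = -0.01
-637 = -637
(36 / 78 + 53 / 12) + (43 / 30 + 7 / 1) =3461 / 260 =13.31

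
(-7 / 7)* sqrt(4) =-2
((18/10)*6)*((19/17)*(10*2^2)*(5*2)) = 82080/17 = 4828.24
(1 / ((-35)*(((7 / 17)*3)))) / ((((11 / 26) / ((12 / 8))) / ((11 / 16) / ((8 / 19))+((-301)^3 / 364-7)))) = 2119490419 / 344960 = 6144.16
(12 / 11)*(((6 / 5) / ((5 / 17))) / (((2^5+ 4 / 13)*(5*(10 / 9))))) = 5967 / 240625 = 0.02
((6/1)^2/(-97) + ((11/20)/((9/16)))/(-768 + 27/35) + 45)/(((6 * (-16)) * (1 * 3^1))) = -0.15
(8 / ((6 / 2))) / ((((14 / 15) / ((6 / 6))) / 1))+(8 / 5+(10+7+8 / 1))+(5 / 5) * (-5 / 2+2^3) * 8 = 2571 / 35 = 73.46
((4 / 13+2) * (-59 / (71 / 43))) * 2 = -152220 / 923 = -164.92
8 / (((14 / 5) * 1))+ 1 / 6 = 127 / 42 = 3.02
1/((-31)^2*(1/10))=10/961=0.01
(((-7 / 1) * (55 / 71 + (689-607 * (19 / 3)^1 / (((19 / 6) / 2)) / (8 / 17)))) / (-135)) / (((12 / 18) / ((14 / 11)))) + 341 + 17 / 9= -6998689 / 70290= -99.57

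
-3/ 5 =-0.60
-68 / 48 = -17 / 12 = -1.42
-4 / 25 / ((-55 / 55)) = 4 / 25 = 0.16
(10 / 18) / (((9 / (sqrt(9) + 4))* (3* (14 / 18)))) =5 / 27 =0.19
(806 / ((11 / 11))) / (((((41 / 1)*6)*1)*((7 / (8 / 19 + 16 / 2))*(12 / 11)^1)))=177320 / 49077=3.61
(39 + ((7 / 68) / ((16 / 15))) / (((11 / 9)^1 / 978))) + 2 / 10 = 3483389 / 29920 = 116.42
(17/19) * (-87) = -1479/19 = -77.84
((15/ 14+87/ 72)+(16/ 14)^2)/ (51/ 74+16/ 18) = 468087/ 205996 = 2.27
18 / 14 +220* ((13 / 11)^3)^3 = 1486559142149 / 1500512167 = 990.70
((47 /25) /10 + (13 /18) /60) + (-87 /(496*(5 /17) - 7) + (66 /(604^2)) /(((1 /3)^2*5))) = -51607175747 /121124612250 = -0.43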